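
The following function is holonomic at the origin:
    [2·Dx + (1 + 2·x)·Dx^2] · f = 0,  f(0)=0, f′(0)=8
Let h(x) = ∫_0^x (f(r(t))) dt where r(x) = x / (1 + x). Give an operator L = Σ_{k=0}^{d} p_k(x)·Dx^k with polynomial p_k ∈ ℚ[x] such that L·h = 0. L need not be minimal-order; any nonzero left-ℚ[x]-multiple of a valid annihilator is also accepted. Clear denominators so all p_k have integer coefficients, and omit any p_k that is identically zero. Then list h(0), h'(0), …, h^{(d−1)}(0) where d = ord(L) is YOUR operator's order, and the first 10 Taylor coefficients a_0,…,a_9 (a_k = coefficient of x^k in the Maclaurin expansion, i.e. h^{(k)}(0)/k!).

L = (4 + 6·x)·Dx^2 + (1 + 4·x + 3·x^2)·Dx^3  (order 3).
h: a_k = 0, 0, 4, -16/3, 26/3, -16, 484/15, -208/3, 1093/7, -3280/9, …
ICs: h(0) = 0, h′(0) = 0, h′′(0) = 8.

f: a_k = 0, 8, -8, 32/3, -16, 128/5, -128/3, 512/7, -128, 2048/9, …
Change of var in L_f (x↦r) gives L₀.
Integrate: L := L₀·Dx.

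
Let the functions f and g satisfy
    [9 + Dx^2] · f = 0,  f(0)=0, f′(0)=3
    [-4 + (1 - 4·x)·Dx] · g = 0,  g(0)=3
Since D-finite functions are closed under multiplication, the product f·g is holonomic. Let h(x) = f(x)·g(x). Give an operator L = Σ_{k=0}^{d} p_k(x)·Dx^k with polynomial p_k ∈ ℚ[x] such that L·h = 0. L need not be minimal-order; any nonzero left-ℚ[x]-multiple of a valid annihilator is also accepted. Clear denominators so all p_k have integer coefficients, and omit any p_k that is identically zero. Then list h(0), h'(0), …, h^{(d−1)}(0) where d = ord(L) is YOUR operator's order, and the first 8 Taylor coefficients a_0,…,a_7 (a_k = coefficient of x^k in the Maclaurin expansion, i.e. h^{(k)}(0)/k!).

L = (-9 + 36·x) + 8·Dx + (-1 + 4·x)·Dx^2  (order 2).
h: a_k = 0, 9, 36, 261/2, 522, 83763/40, 83763/10, 18762183/560, …
ICs: h(0) = 0, h′(0) = 9.

f: a_k = 0, 3, 0, -9/2, 0, 81/40, 0, -243/560, …
g: a_k = 3, 12, 48, 192, 768, 3072, 12288, 49152, …
h₀=f·g: eliminate ⇒ L₀, order ≤ 2·1.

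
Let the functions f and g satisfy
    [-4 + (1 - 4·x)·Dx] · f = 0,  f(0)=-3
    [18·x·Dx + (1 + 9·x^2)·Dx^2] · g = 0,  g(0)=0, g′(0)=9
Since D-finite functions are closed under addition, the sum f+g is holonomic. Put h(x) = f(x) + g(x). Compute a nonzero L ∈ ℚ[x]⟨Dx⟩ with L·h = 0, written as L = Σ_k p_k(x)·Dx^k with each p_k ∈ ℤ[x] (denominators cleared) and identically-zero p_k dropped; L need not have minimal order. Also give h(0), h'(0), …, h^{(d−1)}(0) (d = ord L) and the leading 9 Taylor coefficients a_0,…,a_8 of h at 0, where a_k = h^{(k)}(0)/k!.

f: a_k = -3, -12, -48, -192, -768, -3072, -12288, -49152, -196608, …
g: a_k = 0, 9, 0, -27, 0, 729/5, 0, -6561/7, 0, …
h₀=f+g: left-lcm gives L₀, ord ≤ 3.
L = (-72 + 1152·x + 1944·x^2)·Dx + (57 - 72·x + 765·x^2 + 1944·x^3)·Dx^2 + (-4 + 7·x + 63·x^3 + 324·x^4)·Dx^3  (order 3).
h: a_k = -3, -3, -48, -219, -768, -14631/5, -12288, -350625/7, -196608, …
ICs: h(0) = -3, h′(0) = -3, h′′(0) = -96.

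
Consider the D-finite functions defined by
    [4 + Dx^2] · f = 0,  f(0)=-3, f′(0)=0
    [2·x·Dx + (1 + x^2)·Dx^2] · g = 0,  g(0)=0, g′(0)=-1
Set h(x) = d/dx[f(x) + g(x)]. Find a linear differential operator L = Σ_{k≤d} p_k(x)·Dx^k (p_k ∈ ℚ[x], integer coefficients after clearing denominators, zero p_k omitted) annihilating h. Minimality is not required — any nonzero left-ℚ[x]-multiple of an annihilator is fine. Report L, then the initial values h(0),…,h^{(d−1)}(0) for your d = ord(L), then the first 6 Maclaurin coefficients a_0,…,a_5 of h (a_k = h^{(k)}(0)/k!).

f: a_k = -3, 0, 6, 0, -2, 0, …
g: a_k = 0, -1, 0, 1/3, 0, -1/5, …
h₀=f+g: left-lcm gives L₀, ord ≤ 4.
Derive L from L₀ (diff closure).
L = (-32·x + 80·x^3 + 16·x^5) + (4 + 32·x^2 + 36·x^4 + 8·x^6)·Dx + (-8·x + 20·x^3 + 4·x^5)·Dx^2 + (1 + 8·x^2 + 9·x^4 + 2·x^6)·Dx^3  (order 3).
h: a_k = -1, 12, 1, -8, -1, 8/5, …
ICs: h(0) = -1, h′(0) = 12, h′′(0) = 2.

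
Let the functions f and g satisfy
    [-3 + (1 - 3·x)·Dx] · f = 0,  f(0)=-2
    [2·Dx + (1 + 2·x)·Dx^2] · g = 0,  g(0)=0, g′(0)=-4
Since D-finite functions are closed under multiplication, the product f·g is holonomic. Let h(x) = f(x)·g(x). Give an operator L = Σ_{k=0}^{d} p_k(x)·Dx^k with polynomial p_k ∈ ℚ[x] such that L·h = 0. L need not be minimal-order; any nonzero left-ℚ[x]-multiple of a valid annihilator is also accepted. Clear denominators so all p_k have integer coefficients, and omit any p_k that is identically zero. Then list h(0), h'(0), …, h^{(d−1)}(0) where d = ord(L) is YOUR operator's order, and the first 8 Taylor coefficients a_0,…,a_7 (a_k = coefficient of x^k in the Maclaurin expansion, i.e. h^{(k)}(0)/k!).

f: a_k = -2, -6, -18, -54, -162, -486, -1458, -4374, …
g: a_k = 0, -4, 4, -16/3, 8, -64/5, 64/3, -256/7, …
f·g: L₀ = L_f ⊗_s L_g, ord ≤ 1·2.
L = 6 + (4 + 18·x)·Dx + (-1 + x + 6·x^2)·Dx^2  (order 2).
h: a_k = 0, 8, 16, 176/3, 160, 2528/5, 22112/15, 157344/35, …
ICs: h(0) = 0, h′(0) = 8.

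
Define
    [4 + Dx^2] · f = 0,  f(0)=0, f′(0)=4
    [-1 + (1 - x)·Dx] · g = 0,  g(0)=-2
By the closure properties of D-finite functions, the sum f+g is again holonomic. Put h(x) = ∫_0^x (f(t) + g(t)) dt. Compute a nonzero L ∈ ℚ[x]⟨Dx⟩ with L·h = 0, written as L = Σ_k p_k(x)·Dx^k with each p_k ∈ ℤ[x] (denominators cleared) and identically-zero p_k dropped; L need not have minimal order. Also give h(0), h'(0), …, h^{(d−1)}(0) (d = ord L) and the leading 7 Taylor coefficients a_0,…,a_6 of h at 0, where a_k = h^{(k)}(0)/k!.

L = (-20 + 16·x - 8·x^2)·Dx + (12 - 28·x + 24·x^2 - 8·x^3)·Dx^2 + (-5 + 4·x - 2·x^2)·Dx^3 + (3 - 7·x + 6·x^2 - 2·x^3)·Dx^4  (order 4).
h: a_k = 0, -2, 1, -2/3, -7/6, -2/5, -11/45, …
ICs: h(0) = 0, h′(0) = -2, h′′(0) = 2, h′′′(0) = -4.

f: a_k = 0, 4, 0, -8/3, 0, 8/15, 0, …
g: a_k = -2, -2, -2, -2, -2, -2, -2, …
f+g: L₀ = lclm(L_f,L_g), ord ≤ 2+1.
h=∫₀ˣh₀: take L = L₀·Dx.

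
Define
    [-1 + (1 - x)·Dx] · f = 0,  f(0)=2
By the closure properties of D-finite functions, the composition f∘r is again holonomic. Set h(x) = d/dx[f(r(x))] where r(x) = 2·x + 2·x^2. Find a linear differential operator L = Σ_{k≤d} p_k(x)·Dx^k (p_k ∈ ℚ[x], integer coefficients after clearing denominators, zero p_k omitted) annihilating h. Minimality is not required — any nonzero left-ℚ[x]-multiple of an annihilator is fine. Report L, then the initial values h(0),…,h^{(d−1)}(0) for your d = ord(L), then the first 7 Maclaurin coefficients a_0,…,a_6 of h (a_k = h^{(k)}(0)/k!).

f: a_k = 2, 2, 2, 2, 2, 2, 2, …
Substitute x→r, Dx→(1/r')Dx; clear ⇒ L₀.
h=h₀': d/dx-closure on L₀ ⇒ L.
L = (6 + 12·x + 12·x^2) + (-1 + 6·x^2 + 4·x^3)·Dx  (order 1).
h: a_k = 4, 24, 96, 352, 1200, 3936, 12544, …
ICs: h(0) = 4.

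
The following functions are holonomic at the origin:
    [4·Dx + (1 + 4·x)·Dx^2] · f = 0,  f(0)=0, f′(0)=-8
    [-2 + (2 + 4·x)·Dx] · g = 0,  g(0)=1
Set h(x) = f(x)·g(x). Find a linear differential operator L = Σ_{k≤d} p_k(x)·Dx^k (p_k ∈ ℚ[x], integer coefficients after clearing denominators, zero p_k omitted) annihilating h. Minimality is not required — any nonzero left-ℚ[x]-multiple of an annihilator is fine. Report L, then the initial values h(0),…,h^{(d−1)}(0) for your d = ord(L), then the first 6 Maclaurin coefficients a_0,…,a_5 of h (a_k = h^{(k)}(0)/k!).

f: a_k = 0, -8, 16, -128/3, 128, -2048/5, …
g: a_k = 1, 1, -1/2, 1/2, -5/8, 7/8, …
h₀=f·g: eliminate ⇒ L₀, order ≤ 2·1.
L = (-1 + 4·x) + (2 + 4·x)·Dx + (1 + 8·x + 20·x^2 + 16·x^3)·Dx^2  (order 2).
h: a_k = 0, -8, 8, -68/3, 220/3, -3709/15, …
ICs: h(0) = 0, h′(0) = -8.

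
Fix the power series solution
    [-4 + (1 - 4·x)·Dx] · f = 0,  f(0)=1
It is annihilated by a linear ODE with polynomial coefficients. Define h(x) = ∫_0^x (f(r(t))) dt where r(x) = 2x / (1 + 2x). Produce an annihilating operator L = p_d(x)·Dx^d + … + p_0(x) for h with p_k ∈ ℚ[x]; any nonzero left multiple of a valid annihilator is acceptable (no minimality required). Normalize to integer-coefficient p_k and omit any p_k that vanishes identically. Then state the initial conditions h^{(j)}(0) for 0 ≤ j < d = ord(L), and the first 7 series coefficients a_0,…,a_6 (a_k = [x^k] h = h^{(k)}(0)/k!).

f: a_k = 1, 4, 16, 64, 256, 1024, 4096, …
Substitute x→r, Dx→(1/r')Dx; clear ⇒ L₀.
Integrate: L := L₀·Dx.
L = 8·Dx + (-1 + 4·x + 12·x^2)·Dx^2  (order 2).
h: a_k = 0, 1, 4, 16, 72, 1728/5, 1728, …
ICs: h(0) = 0, h′(0) = 1.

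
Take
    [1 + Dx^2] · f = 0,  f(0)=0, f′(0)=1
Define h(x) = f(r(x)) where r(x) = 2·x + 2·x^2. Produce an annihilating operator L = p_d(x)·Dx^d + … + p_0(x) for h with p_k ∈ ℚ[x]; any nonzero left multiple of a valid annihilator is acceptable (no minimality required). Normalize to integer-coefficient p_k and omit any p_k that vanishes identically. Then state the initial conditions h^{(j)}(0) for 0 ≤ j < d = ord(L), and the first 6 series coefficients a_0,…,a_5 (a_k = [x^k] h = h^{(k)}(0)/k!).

f: a_k = 0, 1, 0, -1/6, 0, 1/120, …
h₀=f(r): pull back L_f along r ⇒ L₀.
L = (4 + 24·x + 48·x^2 + 32·x^3) - 2·Dx + (1 + 2·x)·Dx^2  (order 2).
h: a_k = 0, 2, 2, -4/3, -4, -56/15, …
ICs: h(0) = 0, h′(0) = 2.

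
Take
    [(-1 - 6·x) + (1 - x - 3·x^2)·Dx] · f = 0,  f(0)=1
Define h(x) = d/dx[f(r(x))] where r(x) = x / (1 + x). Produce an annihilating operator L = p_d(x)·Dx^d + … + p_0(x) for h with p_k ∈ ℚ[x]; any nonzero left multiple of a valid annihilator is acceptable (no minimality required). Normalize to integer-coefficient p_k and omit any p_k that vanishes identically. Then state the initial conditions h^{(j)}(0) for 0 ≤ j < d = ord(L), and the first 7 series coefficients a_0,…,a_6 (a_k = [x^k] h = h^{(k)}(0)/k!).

f: a_k = 1, 1, 4, 7, 19, 40, 97, …
f∘r: x↦r, Dx↦Dx/r' in L_f ⇒ L₀.
Derive L from L₀ (diff closure).
L = (6 + 18·x + 72·x^2 + 42·x^3) + (-1 - 9·x - 12·x^2 + 17·x^3 + 21·x^4)·Dx  (order 1).
h: a_k = 1, 6, 0, 36, -45, 216, -441, …
ICs: h(0) = 1.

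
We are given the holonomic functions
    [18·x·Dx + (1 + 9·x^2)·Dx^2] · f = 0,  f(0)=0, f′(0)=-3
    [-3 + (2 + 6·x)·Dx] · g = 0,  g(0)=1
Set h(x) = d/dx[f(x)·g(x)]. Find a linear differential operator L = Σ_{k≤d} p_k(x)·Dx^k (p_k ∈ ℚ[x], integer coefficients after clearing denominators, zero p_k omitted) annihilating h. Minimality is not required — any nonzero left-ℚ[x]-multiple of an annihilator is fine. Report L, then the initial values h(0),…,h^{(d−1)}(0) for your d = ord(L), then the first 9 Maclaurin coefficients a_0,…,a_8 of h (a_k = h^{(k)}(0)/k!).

L = (15 + 360·x + 54·x^2 - 1944·x^3 - 729·x^4) + (28 + 252·x + 648·x^2 - 1512·x^3 - 6804·x^4 - 2916·x^5)·Dx + (4 + 8·x - 36·x^2 - 144·x^3 - 756·x^4 - 1944·x^5 - 972·x^6)·Dx^2  (order 2).
h: a_k = -3, -9, 297/8, 135/4, -31509/128, -298161/640, 13743837/5120, 24422229/8960, -4668748551/229376, …
ICs: h(0) = -3, h′(0) = -9.

f: a_k = 0, -3, 0, 9, 0, -243/5, 0, 2187/7, 0, …
g: a_k = 1, 3/2, -9/8, 27/16, -405/128, 1701/256, -15309/1024, 72171/2048, -2814669/32768, …
h₀=f·g: eliminate ⇒ L₀, order ≤ 2·1.
h₀' ⇒ L via d/dx closure of L₀.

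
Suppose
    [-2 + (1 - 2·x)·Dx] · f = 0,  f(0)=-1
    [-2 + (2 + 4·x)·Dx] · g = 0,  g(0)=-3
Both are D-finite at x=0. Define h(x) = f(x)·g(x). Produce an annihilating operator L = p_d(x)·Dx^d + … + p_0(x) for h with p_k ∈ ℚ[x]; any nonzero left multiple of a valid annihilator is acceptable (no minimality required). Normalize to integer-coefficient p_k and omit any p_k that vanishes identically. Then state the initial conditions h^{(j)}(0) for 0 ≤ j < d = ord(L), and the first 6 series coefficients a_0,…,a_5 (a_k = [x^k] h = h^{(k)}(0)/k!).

L = (3 + 2·x) + (-1 + 4·x^2)·Dx  (order 1).
h: a_k = 3, 9, 33/2, 69/2, 537/8, 1095/8, …
ICs: h(0) = 3.

f: a_k = -1, -2, -4, -8, -16, -32, …
g: a_k = -3, -3, 3/2, -3/2, 15/8, -21/8, …
Product ⇒ symmetric product L₀, ord ≤ 1.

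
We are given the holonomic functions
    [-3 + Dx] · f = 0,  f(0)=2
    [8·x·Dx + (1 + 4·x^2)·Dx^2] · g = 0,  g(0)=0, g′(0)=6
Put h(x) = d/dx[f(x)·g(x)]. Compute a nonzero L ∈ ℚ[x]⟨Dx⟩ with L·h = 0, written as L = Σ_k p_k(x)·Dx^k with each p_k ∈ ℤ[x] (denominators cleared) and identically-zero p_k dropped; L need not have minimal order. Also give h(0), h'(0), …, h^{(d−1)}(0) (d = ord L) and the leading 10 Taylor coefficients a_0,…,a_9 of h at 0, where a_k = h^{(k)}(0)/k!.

f: a_k = 2, 6, 9, 9, 27/4, 81/20, 81/40, 243/280, 729/2240, 243/2240, …
g: a_k = 0, 6, 0, -8, 0, 96/5, 0, -384/7, 0, 512/3, …
L₀ := L_f ⊗_s L_g (sym. prod.), ord ≤ 2.
h₀' ⇒ L via d/dx closure of L₀.
L = (3 - 144·x + 504·x^2 - 576·x^3 + 432·x^4) + (-10 + 72·x - 240·x^2 + 288·x^3 - 288·x^4)·Dx + (3 - 8·x + 24·x^2 - 32·x^3 + 48·x^4)·Dx^2  (order 2).
h: a_k = 12, 72, 114, 24, 69/2, 405, 2973/20, -10278/7, -74649/224, 481403/80, …
ICs: h(0) = 12, h′(0) = 72.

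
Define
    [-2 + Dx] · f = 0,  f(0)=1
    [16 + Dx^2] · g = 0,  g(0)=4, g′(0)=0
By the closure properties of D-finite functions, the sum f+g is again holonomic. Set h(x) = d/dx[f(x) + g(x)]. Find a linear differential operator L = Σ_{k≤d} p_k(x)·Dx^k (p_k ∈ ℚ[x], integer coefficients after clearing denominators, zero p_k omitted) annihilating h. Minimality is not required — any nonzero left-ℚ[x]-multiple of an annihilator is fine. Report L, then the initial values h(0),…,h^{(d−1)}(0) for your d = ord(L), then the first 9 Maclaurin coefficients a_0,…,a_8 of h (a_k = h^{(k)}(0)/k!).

f: a_k = 1, 2, 2, 4/3, 2/3, 4/15, 4/45, 8/315, 2/315, …
g: a_k = 4, 0, -32, 0, 128/3, 0, -1024/45, 0, 2048/315, …
Sum ⇒ L₀ = lclm(L_f,L_g) in ℚ(x)⟨Dx⟩.
h=h₀': d/dx-closure on L₀ ⇒ L.
L = 32 - 16·Dx + 2·Dx^2 - Dx^3  (order 3).
h: a_k = 2, -60, 4, 520/3, 4/3, -136, 8/45, 3280/63, 4/315, …
ICs: h(0) = 2, h′(0) = -60, h′′(0) = 8.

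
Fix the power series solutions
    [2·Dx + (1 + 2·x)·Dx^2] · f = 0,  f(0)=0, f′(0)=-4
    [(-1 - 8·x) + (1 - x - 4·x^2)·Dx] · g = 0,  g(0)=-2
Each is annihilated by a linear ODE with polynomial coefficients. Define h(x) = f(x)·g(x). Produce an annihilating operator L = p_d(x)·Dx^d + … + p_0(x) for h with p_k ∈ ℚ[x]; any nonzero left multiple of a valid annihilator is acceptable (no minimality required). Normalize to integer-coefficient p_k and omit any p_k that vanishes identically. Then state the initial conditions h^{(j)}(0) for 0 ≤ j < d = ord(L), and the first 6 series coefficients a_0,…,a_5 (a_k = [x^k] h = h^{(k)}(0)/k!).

f: a_k = 0, -4, 4, -16/3, 8, -64/5, …
g: a_k = -2, -2, -10, -18, -58, -130, …
f·g: L₀ = L_f ⊗_s L_g, ord ≤ 2·1.
L = (10 + 32·x) + (22·x + 40·x^2)·Dx + (-1 - x + 6·x^2 + 8·x^3)·Dx^2  (order 2).
h: a_k = 0, 8, 0, 128/3, 80/3, 3344/15, …
ICs: h(0) = 0, h′(0) = 8.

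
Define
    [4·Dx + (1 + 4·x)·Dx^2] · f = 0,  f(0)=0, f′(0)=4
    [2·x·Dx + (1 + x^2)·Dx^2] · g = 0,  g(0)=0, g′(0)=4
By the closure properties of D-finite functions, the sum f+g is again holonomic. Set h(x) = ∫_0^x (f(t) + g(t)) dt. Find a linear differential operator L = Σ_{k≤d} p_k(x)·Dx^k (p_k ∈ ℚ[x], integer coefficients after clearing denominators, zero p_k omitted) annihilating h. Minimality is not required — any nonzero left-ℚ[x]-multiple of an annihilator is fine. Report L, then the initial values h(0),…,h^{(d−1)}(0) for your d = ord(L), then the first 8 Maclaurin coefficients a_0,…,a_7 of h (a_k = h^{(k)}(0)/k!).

L = (-4 - 48·x + 12·x^2 + 16·x^3)·Dx^2 + (-17 - 8·x - 45·x^2 + 24·x^3 + 32·x^4)·Dx^3 + (-2 - 7·x + 4·x^2 + x^3 + 6·x^4 + 8·x^5)·Dx^4  (order 4).
h: a_k = 0, 0, 4, -8/3, 5, -64/5, 514/15, -2048/21, …
ICs: h(0) = 0, h′(0) = 0, h′′(0) = 8, h′′′(0) = -16.

f: a_k = 0, 4, -8, 64/3, -64, 1024/5, -2048/3, 16384/7, …
g: a_k = 0, 4, 0, -4/3, 0, 4/5, 0, -4/7, …
L₀ := lclm(L_f,L_g); ord L₀ ≤ 2+2.
h=∫₀ˣh₀: take L = L₀·Dx.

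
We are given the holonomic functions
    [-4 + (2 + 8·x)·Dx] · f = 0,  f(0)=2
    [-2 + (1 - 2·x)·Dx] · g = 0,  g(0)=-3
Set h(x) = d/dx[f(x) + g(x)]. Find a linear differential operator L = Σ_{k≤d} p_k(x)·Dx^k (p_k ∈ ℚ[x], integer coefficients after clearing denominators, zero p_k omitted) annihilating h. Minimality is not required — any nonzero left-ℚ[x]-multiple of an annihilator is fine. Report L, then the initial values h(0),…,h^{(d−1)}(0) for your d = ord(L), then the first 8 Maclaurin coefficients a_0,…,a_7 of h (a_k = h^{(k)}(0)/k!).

f: a_k = 2, 4, -4, 8, -20, 56, -168, 528, …
g: a_k = -3, -6, -12, -24, -48, -96, -192, -384, …
L₀ := lclm(L_f,L_g); ord L₀ ≤ 1+1.
Derive L from L₀ (diff closure).
L = (-16 - 16·x) + (-2 - 40·x - 56·x^2)·Dx + (1 + 4·x - 4·x^2 - 16·x^3)·Dx^2  (order 2).
h: a_k = -2, -32, -48, -272, -200, -2160, 1008, -19872, …
ICs: h(0) = -2, h′(0) = -32.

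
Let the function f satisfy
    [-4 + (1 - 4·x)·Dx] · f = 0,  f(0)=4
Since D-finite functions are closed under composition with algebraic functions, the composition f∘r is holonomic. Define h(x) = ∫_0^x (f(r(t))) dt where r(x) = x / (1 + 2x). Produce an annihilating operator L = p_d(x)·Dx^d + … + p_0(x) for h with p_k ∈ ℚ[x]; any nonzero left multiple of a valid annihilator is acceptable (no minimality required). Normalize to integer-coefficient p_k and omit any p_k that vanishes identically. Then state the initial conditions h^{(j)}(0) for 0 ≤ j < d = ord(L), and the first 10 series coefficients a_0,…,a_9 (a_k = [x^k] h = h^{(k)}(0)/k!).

L = 4·Dx + (-1 + 4·x^2)·Dx^2  (order 2).
h: a_k = 0, 4, 8, 32/3, 16, 128/5, 128/3, 512/7, 128, 2048/9, …
ICs: h(0) = 0, h′(0) = 4.

f: a_k = 4, 16, 64, 256, 1024, 4096, 16384, 65536, 262144, 1048576, …
Substitute x→r, Dx→(1/r')Dx; clear ⇒ L₀.
Integrate: L := L₀·Dx.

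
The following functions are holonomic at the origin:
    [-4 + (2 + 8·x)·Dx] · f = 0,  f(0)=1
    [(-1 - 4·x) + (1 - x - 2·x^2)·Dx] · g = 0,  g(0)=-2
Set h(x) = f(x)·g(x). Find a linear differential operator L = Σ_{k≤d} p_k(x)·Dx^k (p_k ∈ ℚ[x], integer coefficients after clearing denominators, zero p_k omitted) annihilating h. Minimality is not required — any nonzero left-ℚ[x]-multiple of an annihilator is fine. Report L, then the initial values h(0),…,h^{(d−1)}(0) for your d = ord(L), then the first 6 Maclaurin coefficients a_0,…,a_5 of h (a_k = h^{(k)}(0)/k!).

f: a_k = 1, 2, -2, 4, -10, 28, …
g: a_k = -2, -2, -6, -10, -22, -42, …
Sym-product of L_f,L_g gives L₀ (≤ ord 1).
L = (3 + 6·x + 12·x^2) + (-1 - 3·x + 6·x^2 + 8·x^3)·Dx  (order 1).
h: a_k = -2, -6, -6, -26, -18, -126, …
ICs: h(0) = -2.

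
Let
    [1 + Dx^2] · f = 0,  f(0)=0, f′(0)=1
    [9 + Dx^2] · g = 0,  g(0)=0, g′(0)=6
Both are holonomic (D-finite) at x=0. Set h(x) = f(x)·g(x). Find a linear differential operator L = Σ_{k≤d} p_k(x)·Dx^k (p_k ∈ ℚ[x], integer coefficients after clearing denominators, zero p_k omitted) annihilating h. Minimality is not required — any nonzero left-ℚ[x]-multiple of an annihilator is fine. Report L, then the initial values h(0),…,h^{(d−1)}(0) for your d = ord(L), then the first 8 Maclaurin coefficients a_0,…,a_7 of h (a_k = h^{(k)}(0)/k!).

f: a_k = 0, 1, 0, -1/6, 0, 1/120, 0, -1/5040, …
g: a_k = 0, 6, 0, -9, 0, 81/20, 0, -243/280, …
f·g: L₀ = L_f ⊗_s L_g, ord ≤ 2·2.
L = 64 + 20·Dx^2 + Dx^4  (order 4).
h: a_k = 0, 0, 6, 0, -10, 0, 28/5, 0, …
ICs: h(0) = 0, h′(0) = 0, h′′(0) = 12, h′′′(0) = 0.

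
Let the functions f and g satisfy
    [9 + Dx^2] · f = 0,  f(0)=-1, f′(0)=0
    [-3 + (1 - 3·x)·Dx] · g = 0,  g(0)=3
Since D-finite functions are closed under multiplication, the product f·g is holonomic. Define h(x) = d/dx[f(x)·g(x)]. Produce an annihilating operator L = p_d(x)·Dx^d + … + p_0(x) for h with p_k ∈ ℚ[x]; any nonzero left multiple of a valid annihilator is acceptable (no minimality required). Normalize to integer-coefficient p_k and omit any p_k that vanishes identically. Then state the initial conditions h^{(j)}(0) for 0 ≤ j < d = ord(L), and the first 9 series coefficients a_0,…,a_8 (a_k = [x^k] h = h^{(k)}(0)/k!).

L = (-9 - 54·x + 81·x^2) + (-6 + 18·x)·Dx + (1 - 6·x + 9·x^2)·Dx^2  (order 2).
h: a_k = -9, -27, -243/2, -1053/2, -15795/8, -283581/40, -1985067/80, -9528759/112, -257276493/896, …
ICs: h(0) = -9, h′(0) = -27.

f: a_k = -1, 0, 9/2, 0, -27/8, 0, 81/80, 0, -729/4480, …
g: a_k = 3, 9, 27, 81, 243, 729, 2187, 6561, 19683, …
f·g: L₀ = L_f ⊗_s L_g, ord ≤ 2·1.
Derive L from L₀ (diff closure).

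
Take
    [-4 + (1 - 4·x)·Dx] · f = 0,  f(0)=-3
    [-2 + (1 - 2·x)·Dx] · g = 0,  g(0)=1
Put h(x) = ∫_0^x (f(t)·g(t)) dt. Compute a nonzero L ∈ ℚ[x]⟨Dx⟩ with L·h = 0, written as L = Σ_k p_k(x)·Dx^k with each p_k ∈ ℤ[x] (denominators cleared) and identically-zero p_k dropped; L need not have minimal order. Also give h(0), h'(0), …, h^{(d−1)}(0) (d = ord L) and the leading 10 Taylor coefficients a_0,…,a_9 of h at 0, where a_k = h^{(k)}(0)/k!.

L = (-6 + 16·x)·Dx + (1 - 6·x + 8·x^2)·Dx^2  (order 2).
h: a_k = 0, -3, -9, -28, -90, -1488/5, -1008, -24384/7, -12240, -130816/3, …
ICs: h(0) = 0, h′(0) = -3.

f: a_k = -3, -12, -48, -192, -768, -3072, -12288, -49152, -196608, -786432, …
g: a_k = 1, 2, 4, 8, 16, 32, 64, 128, 256, 512, …
f·g: L₀ = L_f ⊗_s L_g, ord ≤ 1·1.
∫: right-multiply L₀ by Dx.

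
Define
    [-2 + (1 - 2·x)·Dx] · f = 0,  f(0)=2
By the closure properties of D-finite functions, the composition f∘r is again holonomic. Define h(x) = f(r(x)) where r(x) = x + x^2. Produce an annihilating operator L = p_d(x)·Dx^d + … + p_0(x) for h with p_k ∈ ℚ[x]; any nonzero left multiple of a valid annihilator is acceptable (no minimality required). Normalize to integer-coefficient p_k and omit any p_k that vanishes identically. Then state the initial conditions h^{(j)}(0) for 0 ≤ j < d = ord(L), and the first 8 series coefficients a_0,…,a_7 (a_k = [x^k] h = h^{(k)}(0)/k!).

f: a_k = 2, 4, 8, 16, 32, 64, 128, 256, …
Substitute x→r, Dx→(1/r')Dx; clear ⇒ L₀.
L = (2 + 4·x) + (-1 + 2·x + 2·x^2)·Dx  (order 1).
h: a_k = 2, 4, 12, 32, 88, 240, 656, 1792, …
ICs: h(0) = 2.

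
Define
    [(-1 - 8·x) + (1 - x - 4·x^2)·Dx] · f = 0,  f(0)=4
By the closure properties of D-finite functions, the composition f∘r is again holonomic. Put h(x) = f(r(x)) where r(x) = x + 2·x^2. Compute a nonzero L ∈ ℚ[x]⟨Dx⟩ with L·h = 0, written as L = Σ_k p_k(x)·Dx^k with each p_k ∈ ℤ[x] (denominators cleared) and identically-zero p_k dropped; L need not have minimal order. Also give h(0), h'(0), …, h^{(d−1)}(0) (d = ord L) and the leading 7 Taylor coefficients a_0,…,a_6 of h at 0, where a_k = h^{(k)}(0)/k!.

L = (1 + 12·x + 48·x^2 + 64·x^3) + (-1 + x + 6·x^2 + 16·x^3 + 16·x^4)·Dx  (order 1).
h: a_k = 4, 4, 28, 116, 412, 1620, 6396, …
ICs: h(0) = 4.

f: a_k = 4, 4, 20, 36, 116, 260, 724, …
f∘r: x↦r, Dx↦Dx/r' in L_f ⇒ L₀.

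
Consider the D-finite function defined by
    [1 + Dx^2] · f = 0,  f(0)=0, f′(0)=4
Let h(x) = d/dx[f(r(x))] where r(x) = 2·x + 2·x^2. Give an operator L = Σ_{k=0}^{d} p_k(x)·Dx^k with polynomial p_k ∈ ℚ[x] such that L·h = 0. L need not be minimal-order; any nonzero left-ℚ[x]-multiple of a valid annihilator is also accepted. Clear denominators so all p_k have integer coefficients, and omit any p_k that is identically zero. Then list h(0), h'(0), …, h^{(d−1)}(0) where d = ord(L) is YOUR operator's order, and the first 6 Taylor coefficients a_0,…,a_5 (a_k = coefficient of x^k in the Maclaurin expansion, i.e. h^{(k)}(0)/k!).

L = (16 + 32·x + 96·x^2 + 128·x^3 + 64·x^4) + (-6 - 12·x)·Dx + (1 + 4·x + 4·x^2)·Dx^2  (order 2).
h: a_k = 8, 16, -16, -64, -224/3, 0, …
ICs: h(0) = 8, h′(0) = 16.

f: a_k = 0, 4, 0, -2/3, 0, 1/30, …
f∘r: x↦r, Dx↦Dx/r' in L_f ⇒ L₀.
Derive L from L₀ (diff closure).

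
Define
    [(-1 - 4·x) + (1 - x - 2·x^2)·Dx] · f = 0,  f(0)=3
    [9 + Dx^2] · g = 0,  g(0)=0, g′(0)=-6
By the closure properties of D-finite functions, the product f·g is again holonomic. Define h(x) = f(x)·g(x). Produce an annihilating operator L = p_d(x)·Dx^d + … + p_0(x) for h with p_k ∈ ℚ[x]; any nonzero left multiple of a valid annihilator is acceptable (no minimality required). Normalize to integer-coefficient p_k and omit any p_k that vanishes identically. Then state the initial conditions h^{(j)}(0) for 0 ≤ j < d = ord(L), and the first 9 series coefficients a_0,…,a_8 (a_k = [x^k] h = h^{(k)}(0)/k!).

L = (-5 + 9·x + 18·x^2) + (2 + 8·x)·Dx + (-1 + x + 2·x^2)·Dx^2  (order 2).
h: a_k = 0, -18, -18, -27, -63, -2583/20, -5103/20, -143037/280, -285921/280, …
ICs: h(0) = 0, h′(0) = -18.

f: a_k = 3, 3, 9, 15, 33, 63, 129, 255, 513, …
g: a_k = 0, -6, 0, 9, 0, -81/20, 0, 243/280, 0, …
f·g: L₀ = L_f ⊗_s L_g, ord ≤ 1·2.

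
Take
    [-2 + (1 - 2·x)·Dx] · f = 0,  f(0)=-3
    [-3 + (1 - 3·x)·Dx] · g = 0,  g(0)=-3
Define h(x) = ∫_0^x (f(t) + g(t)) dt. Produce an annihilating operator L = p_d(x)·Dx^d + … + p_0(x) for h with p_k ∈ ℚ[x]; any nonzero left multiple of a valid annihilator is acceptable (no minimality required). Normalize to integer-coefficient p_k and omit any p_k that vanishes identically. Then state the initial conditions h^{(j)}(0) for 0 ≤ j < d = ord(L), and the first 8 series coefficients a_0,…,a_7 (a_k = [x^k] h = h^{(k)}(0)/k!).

L = -12·Dx + (10 - 24·x)·Dx^2 + (-1 + 5·x - 6·x^2)·Dx^3  (order 3).
h: a_k = 0, -6, -15/2, -13, -105/4, -291/5, -275/2, -2379/7, …
ICs: h(0) = 0, h′(0) = -6, h′′(0) = -15.

f: a_k = -3, -6, -12, -24, -48, -96, -192, -384, …
g: a_k = -3, -9, -27, -81, -243, -729, -2187, -6561, …
Weyl lclm of L_f,L_g ⇒ L₀ (ord ≤ 2).
h=∫h₀ ⇒ L = L₀·Dx.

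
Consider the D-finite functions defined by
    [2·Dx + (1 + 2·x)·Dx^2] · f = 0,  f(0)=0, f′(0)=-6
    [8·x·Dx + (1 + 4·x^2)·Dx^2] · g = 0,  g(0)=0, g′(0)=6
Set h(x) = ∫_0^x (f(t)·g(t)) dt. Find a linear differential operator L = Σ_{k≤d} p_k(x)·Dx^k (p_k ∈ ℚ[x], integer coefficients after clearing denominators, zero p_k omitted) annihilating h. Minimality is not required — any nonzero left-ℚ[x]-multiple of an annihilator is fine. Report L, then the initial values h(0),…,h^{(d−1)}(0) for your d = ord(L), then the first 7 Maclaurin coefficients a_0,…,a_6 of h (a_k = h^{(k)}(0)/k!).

L = (192 + 704·x + 2560·x^2 + 9984·x^3 + 15360·x^4 + 13312·x^5 + 4096·x^7)·Dx^2 + (72 + 992·x + 4928·x^2 + 15488·x^3 + 34816·x^4 + 47616·x^5 + 35840·x^6 + 6144·x^7 + 14336·x^8)·Dx^3 + (24 + 256·x + 1536·x^2 + 4992·x^3 + 11520·x^4 + 19968·x^5 + 24576·x^6 + 18432·x^7 + 6144·x^8 + 8192·x^9)·Dx^4 + (5 + 36·x + 148·x^2 + 448·x^3 + 1056·x^4 + 1920·x^5 + 2688·x^6 + 3072·x^7 + 2304·x^8 + 1024·x^9 + 1024·x^10)·Dx^5  (order 5).
h: a_k = 0, 0, 0, -12, 9, 0, 4, …
ICs: h(0) = 0, h′(0) = 0, h′′(0) = 0, h′′′(0) = -72, h′′′′(0) = 216.

f: a_k = 0, -6, 6, -8, 12, -96/5, 32, …
g: a_k = 0, 6, 0, -8, 0, 96/5, 0, …
f·g: L₀ = L_f ⊗_s L_g, ord ≤ 2·2.
h=∫h₀ ⇒ L = L₀·Dx.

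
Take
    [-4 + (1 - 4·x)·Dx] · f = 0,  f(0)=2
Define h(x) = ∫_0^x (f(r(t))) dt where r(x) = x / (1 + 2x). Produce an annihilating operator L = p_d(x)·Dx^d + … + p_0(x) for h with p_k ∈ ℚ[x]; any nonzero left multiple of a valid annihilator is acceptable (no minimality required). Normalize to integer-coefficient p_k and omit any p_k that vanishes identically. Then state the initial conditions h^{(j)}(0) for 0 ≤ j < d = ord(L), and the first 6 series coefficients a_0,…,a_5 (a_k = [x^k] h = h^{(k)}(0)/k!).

f: a_k = 2, 8, 32, 128, 512, 2048, …
h₀=f(r): pull back L_f along r ⇒ L₀.
∫: right-multiply L₀ by Dx.
L = 4·Dx + (-1 + 4·x^2)·Dx^2  (order 2).
h: a_k = 0, 2, 4, 16/3, 8, 64/5, …
ICs: h(0) = 0, h′(0) = 2.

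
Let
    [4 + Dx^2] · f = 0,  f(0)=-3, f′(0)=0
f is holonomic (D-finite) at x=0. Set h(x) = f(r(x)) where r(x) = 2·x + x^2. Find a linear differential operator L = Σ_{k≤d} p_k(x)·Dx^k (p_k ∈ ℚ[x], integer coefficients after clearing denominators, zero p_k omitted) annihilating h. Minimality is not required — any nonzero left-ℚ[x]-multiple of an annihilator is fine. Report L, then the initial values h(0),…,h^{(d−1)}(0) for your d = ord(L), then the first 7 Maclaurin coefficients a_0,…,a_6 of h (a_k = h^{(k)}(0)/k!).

L = (16 + 48·x + 48·x^2 + 16·x^3) - Dx + (1 + x)·Dx^2  (order 2).
h: a_k = -3, 0, 24, 24, -26, -64, -464/15, …
ICs: h(0) = -3, h′(0) = 0.

f: a_k = -3, 0, 6, 0, -2, 0, 4/15, …
Change of var in L_f (x↦r) gives L₀.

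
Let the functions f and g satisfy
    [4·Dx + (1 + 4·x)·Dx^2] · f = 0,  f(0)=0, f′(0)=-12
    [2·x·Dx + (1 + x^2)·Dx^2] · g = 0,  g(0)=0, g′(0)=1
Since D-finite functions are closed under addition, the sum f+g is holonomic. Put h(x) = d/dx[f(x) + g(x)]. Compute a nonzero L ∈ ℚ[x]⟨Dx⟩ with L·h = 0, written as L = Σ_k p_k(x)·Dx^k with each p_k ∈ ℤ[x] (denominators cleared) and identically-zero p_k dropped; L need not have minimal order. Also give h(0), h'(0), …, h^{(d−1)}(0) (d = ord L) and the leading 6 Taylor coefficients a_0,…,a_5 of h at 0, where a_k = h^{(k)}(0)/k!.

L = (-4 - 48·x + 12·x^2 + 16·x^3) + (-17 - 8·x - 45·x^2 + 24·x^3 + 32·x^4)·Dx + (-2 - 7·x + 4·x^2 + x^3 + 6·x^4 + 8·x^5)·Dx^2  (order 2).
h: a_k = -11, 48, -193, 768, -3071, 12288, …
ICs: h(0) = -11, h′(0) = 48.

f: a_k = 0, -12, 24, -64, 192, -3072/5, …
g: a_k = 0, 1, 0, -1/3, 0, 1/5, …
L₀ := lclm(L_f,L_g); ord L₀ ≤ 2+2.
h₀' ⇒ L via d/dx closure of L₀.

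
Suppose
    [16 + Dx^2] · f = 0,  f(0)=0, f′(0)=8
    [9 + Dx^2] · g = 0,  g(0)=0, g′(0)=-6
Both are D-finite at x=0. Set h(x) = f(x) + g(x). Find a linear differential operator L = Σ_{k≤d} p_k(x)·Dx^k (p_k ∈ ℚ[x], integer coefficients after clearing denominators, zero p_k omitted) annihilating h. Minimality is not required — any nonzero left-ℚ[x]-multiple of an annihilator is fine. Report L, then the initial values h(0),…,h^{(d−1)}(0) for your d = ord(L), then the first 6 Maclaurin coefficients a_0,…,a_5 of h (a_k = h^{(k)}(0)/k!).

f: a_k = 0, 8, 0, -64/3, 0, 256/15, …
g: a_k = 0, -6, 0, 9, 0, -81/20, …
Weyl lclm of L_f,L_g ⇒ L₀ (ord ≤ 4).
L = 144 + 25·Dx^2 + Dx^4  (order 4).
h: a_k = 0, 2, 0, -37/3, 0, 781/60, …
ICs: h(0) = 0, h′(0) = 2, h′′(0) = 0, h′′′(0) = -74.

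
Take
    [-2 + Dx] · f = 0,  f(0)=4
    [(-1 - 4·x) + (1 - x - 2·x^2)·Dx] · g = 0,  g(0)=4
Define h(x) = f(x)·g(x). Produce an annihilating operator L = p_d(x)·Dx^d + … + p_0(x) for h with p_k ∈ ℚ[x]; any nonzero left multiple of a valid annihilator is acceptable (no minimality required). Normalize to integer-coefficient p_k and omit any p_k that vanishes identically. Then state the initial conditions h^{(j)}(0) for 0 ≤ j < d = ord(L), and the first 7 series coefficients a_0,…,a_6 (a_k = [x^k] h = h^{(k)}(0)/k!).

L = (3 + 2·x - 4·x^2) + (-1 + x + 2·x^2)·Dx  (order 1).
h: a_k = 16, 48, 112, 688/3, 464, 13904/15, 83536/45, …
ICs: h(0) = 16.

f: a_k = 4, 8, 8, 16/3, 8/3, 16/15, 16/45, …
g: a_k = 4, 4, 12, 20, 44, 84, 172, …
Sym-product of L_f,L_g gives L₀ (≤ ord 1).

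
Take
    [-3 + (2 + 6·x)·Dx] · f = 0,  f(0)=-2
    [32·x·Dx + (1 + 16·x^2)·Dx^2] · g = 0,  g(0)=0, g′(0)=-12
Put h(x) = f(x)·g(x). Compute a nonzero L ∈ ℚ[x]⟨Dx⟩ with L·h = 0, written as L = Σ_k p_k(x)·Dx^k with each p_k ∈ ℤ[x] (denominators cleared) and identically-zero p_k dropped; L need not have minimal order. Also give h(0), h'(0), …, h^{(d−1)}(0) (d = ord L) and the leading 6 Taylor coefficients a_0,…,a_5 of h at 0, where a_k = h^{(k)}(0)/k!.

L = (27 - 192·x - 144·x^2) + (-12 + 92·x + 576·x^2 + 576·x^3)·Dx + (4 + 24·x + 100·x^2 + 384·x^3 + 576·x^4)·Dx^2  (order 2).
h: a_k = 0, 24, 36, -155, -303/2, 103749/80, …
ICs: h(0) = 0, h′(0) = 24.

f: a_k = -2, -3, 9/4, -27/8, 405/64, -1701/128, …
g: a_k = 0, -12, 0, 64, 0, -3072/5, …
Product ⇒ symmetric product L₀, ord ≤ 2.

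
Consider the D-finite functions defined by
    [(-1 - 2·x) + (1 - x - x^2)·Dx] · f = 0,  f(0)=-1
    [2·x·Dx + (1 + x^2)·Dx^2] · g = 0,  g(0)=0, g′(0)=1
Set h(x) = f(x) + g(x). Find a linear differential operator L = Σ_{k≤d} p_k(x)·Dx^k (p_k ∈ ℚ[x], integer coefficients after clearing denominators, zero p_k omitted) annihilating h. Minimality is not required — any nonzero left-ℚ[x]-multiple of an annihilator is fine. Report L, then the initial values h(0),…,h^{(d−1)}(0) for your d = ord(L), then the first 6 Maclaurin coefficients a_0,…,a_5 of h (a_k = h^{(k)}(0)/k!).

f: a_k = -1, -1, -2, -3, -5, -8, …
g: a_k = 0, 1, 0, -1/3, 0, 1/5, …
f+g: L₀ = lclm(L_f,L_g), ord ≤ 1+2.
L = (-4 + 16·x + 64·x^2 + 72·x^3 + 66·x^4 + 6·x^6)·Dx + (10 + 24·x + 28·x^2 + 60·x^3 + 65·x^4 + 50·x^5 + 3·x^6 + 6·x^7)·Dx^2 + (-2 - 2·x - 2·x^2 + 8·x^3 + 5·x^4 + 11·x^5 + 6·x^6 + x^7 + x^8)·Dx^3  (order 3).
h: a_k = -1, 0, -2, -10/3, -5, -39/5, …
ICs: h(0) = -1, h′(0) = 0, h′′(0) = -4.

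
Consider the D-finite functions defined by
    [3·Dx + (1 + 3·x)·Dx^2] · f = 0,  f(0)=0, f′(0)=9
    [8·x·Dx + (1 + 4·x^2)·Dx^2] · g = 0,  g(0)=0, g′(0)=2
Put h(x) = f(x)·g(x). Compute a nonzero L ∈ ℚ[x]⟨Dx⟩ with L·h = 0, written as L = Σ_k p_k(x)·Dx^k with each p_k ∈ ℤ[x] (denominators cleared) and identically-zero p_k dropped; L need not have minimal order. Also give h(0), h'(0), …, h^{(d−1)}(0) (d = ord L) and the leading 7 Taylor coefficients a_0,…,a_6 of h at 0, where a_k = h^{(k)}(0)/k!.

L = (1632 + 8496·x + 23040·x^2 + 110016·x^3 + 207360·x^4 + 269568·x^5 + 82944·x^7)·Dx + (418 + 6672·x + 44112·x^2 + 151488·x^3 + 393984·x^4 + 642816·x^5 + 725760·x^6 + 82944·x^7 + 290304·x^8)·Dx^2 + (204 + 1844·x + 12096·x^2 + 47408·x^3 + 122880·x^4 + 240192·x^5 + 331776·x^6 + 361728·x^7 + 82944·x^8 + 165888·x^9)·Dx^3 + (25 + 246·x + 1217·x^2 + 4128·x^3 + 10624·x^4 + 22080·x^5 + 34272·x^6 + 41472·x^7 + 43776·x^8 + 13824·x^9 + 20736·x^10)·Dx^4  (order 4).
h: a_k = 0, 0, 18, -27, 30, -171/2, 1386/5, …
ICs: h(0) = 0, h′(0) = 0, h′′(0) = 36, h′′′(0) = -162.

f: a_k = 0, 9, -27/2, 27, -243/4, 729/5, -729/2, …
g: a_k = 0, 2, 0, -8/3, 0, 32/5, 0, …
L₀ := L_f ⊗_s L_g (sym. prod.), ord ≤ 4.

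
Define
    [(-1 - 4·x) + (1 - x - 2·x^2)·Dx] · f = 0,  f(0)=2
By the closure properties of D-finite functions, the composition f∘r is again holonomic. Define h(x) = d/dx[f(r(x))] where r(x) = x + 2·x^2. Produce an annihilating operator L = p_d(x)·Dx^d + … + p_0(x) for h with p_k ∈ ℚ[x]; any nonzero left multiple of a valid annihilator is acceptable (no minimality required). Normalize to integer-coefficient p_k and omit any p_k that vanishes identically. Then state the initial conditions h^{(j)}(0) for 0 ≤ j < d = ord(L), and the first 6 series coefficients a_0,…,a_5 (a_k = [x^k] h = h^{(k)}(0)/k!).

L = (10 + 72·x + 240·x^2 + 544·x^3 + 1344·x^4 + 1920·x^5 + 1280·x^6) + (-1 - 7·x - 12·x^2 + 32·x^3 + 200·x^4 + 384·x^5 + 448·x^6 + 256·x^7)·Dx  (order 1).
h: a_k = 2, 20, 102, 424, 1690, 6684, …
ICs: h(0) = 2.

f: a_k = 2, 2, 6, 10, 22, 42, …
Substitute x→r, Dx→(1/r')Dx; clear ⇒ L₀.
h₀' ⇒ L via d/dx closure of L₀.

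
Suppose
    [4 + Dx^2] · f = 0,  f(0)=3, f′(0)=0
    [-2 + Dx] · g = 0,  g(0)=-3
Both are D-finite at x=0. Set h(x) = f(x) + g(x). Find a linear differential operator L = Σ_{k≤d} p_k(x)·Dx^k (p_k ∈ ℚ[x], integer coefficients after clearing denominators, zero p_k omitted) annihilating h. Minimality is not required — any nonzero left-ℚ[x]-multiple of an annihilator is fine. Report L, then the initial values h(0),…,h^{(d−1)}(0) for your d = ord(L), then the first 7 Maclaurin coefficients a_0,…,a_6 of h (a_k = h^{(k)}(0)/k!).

f: a_k = 3, 0, -6, 0, 2, 0, -4/15, …
g: a_k = -3, -6, -6, -4, -2, -4/5, -4/15, …
f+g: L₀ = lclm(L_f,L_g), ord ≤ 2+1.
L = -8 + 4·Dx - 2·Dx^2 + Dx^3  (order 3).
h: a_k = 0, -6, -12, -4, 0, -4/5, -8/15, …
ICs: h(0) = 0, h′(0) = -6, h′′(0) = -24.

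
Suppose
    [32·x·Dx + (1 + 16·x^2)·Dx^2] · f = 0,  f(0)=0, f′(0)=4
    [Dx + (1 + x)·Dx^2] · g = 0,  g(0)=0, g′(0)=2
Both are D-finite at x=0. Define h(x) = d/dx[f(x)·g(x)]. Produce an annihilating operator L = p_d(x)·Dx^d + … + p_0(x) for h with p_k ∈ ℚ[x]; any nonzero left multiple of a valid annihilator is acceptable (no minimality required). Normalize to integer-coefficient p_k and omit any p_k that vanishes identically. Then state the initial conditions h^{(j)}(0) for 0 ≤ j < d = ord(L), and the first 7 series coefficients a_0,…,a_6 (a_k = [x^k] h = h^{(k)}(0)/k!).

f: a_k = 0, 4, 0, -64/3, 0, 1024/5, 0, …
g: a_k = 0, 2, -1, 2/3, -1/2, 2/5, -1/3, …
L₀ := L_f ⊗_s L_g (sym. prod.), ord ≤ 4.
Differentiate: ansatz ord ≤ ord L₀ ⇒ L.
L = (4224 + 8384·x + 204800·x^2 + 531456·x^3 + 491520·x^4 + 212992·x^5 + 262144·x^7) + (4098 + 28864·x + 258368·x^2 + 1045504·x^3 + 1798144·x^4 + 1523712·x^5 + 573440·x^6 + 786432·x^7 + 917504·x^8)·Dx + (132 + 8644·x + 37632·x^2 + 196032·x^3 + 614400·x^4 + 955392·x^5 + 786432·x^6 + 540672·x^7 + 786432·x^8 + 524288·x^9)·Dx^2 + (65 + 258·x + 2497·x^2 + 8576·x^3 + 30336·x^4 + 76800·x^5 + 118272·x^6 + 98304·x^7 + 98304·x^8 + 131072·x^9 + 65536·x^10)·Dx^3  (order 3).
h: a_k = 0, 16, -12, -160, 290/3, 35728/15, -20524/15, …
ICs: h(0) = 0, h′(0) = 16, h′′(0) = -24.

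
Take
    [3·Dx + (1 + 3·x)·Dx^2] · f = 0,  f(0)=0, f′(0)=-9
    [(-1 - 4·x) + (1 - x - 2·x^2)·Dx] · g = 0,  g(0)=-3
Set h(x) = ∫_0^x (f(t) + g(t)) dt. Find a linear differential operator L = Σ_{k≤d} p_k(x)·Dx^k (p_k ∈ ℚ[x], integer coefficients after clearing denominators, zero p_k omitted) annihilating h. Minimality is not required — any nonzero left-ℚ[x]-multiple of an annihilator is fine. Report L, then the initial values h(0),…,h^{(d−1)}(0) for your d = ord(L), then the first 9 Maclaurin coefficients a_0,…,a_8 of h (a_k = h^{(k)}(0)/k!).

f: a_k = 0, -9, 27/2, -27, 243/4, -729/5, 729/2, -6561/7, 19683/8, …
g: a_k = -3, -3, -9, -15, -33, -63, -129, -255, -513, …
f+g: L₀ = lclm(L_f,L_g), ord ≤ 2+1.
h=∫h₀ ⇒ L = L₀·Dx.
L = (-66 - 270·x - 576·x^2 - 336·x^3 - 288·x^4)·Dx^2 + (-4 - 96·x - 492·x^2 - 832·x^3 - 696·x^4 - 480·x^5)·Dx^3 + (3 + 19·x + 25·x^2 - 39·x^3 - 116·x^4 - 164·x^5 - 96·x^6)·Dx^4  (order 4).
h: a_k = 0, -3, -6, 3/2, -21/2, 111/20, -174/5, 471/14, -4173/28, …
ICs: h(0) = 0, h′(0) = -3, h′′(0) = -12, h′′′(0) = 9.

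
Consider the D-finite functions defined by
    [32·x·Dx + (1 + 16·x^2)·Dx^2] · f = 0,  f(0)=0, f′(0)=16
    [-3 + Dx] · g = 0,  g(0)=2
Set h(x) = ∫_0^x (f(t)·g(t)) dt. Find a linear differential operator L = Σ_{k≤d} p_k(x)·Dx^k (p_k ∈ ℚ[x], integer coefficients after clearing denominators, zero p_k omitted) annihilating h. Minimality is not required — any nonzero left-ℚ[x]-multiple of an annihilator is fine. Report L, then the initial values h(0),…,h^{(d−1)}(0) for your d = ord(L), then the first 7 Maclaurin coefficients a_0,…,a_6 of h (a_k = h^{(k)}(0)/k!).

L = (9 - 96·x + 144·x^2)·Dx + (-6 + 32·x - 96·x^2)·Dx^2 + (1 + 16·x^2)·Dx^3  (order 3).
h: a_k = 0, 0, 16, 32, -20/3, -368/5, 2446/15, …
ICs: h(0) = 0, h′(0) = 0, h′′(0) = 32.

f: a_k = 0, 16, 0, -256/3, 0, 4096/5, 0, …
g: a_k = 2, 6, 9, 9, 27/4, 81/20, 81/40, …
f·g: L₀ = L_f ⊗_s L_g, ord ≤ 2·1.
h=∫h₀ ⇒ L = L₀·Dx.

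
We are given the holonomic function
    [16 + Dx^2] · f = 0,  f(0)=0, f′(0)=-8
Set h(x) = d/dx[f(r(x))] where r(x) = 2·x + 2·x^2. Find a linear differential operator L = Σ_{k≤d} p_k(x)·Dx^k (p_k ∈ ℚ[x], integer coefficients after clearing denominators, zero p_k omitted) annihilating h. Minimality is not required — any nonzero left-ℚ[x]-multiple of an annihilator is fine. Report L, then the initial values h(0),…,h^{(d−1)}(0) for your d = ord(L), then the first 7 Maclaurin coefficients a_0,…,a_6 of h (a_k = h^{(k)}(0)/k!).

f: a_k = 0, -8, 0, 64/3, 0, -256/15, 0, …
Change of var in L_f (x↦r) gives L₀.
Differentiate: ansatz ord ≤ ord L₀ ⇒ L.
L = (76 + 512·x + 1536·x^2 + 2048·x^3 + 1024·x^4) + (-6 - 12·x)·Dx + (1 + 4·x + 4·x^2)·Dx^2  (order 2).
h: a_k = -16, -32, 512, 2048, -512/3, -15360, -1458176/45, …
ICs: h(0) = -16, h′(0) = -32.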